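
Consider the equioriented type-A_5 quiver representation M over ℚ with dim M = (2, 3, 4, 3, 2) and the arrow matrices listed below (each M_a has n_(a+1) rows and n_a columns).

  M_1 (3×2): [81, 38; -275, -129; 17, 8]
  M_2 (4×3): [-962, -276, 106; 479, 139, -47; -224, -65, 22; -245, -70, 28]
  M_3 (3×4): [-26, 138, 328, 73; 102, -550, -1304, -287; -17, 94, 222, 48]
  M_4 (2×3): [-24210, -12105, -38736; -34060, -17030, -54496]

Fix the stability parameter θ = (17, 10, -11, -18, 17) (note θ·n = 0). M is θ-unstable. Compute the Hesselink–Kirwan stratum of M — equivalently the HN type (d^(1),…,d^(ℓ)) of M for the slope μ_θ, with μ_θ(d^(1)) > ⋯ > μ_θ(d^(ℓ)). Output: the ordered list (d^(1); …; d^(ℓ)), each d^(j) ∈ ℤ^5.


Interval decomposition of M: I[1,3], I[1,5], I[2,3], I[3,4], I[4,4], I[5,5].
HN type (ℓ=5): μ^(1)=17; μ^(2)=16/3; μ^(3)=-1/2; μ^(4)=-29/2; μ^(5)=-18

((0, 0, 0, 0, 2); (1, 1, 1, 0, 0); (1, 2, 2, 1, 0); (0, 0, 1, 1, 0); (0, 0, 0, 1, 0))


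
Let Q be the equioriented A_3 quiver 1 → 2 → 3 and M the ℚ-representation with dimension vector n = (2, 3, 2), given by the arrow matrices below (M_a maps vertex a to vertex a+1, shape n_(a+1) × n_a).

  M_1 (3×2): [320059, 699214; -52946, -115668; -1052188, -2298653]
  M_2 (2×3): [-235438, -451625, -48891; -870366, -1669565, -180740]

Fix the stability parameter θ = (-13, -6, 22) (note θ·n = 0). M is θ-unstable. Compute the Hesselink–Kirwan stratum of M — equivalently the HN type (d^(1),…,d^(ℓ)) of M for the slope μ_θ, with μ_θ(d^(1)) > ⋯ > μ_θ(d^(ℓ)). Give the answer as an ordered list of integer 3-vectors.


Via rank(M_{q-1}∘⋯∘M_p): M ≅ I[1,2], I[1,3], I[2,3].
μ_θ-semistable layers: μ^(1)=22; μ^(2)=-6; μ^(3)=-13

((0, 0, 2); (0, 3, 0); (2, 0, 0))


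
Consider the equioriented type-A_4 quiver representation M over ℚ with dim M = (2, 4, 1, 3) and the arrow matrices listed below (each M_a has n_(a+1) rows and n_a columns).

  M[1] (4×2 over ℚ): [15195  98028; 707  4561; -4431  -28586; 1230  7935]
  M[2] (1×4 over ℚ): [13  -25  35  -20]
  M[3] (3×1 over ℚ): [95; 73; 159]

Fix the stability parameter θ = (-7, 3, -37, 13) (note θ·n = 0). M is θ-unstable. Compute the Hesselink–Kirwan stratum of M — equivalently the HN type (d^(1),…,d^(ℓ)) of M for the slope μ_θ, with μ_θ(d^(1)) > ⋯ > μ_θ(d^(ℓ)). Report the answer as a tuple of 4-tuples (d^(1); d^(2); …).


Barcode: M ≅ I[1,2], I[1,4], I[2,2]^2, I[4,4]^2. HN layers by μ_θ (4 steps, strictly decreasing):
  μ^(1)=13; μ^(2)=3; μ^(3)=-7; μ^(4)=-41/3

((0, 0, 0, 3); (0, 3, 0, 0); (1, 0, 0, 0); (1, 1, 1, 0))


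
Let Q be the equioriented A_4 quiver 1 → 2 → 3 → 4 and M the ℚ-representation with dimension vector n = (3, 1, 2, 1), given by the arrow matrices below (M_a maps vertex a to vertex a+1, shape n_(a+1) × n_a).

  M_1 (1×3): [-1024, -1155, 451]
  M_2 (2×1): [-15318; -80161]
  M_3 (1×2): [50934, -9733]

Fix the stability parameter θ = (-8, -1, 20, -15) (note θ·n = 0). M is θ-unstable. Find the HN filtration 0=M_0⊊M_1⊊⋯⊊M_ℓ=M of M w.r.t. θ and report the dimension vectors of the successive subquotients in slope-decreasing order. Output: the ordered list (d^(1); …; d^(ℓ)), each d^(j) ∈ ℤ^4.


Interval decomposition of M: I[1,1]^2, I[1,4], I[3,3].
HN type (ℓ=4): μ^(1)=20; μ^(2)=5/2; μ^(3)=-1; μ^(4)=-8

((0, 0, 1, 0); (0, 0, 1, 1); (0, 1, 0, 0); (3, 0, 0, 0))


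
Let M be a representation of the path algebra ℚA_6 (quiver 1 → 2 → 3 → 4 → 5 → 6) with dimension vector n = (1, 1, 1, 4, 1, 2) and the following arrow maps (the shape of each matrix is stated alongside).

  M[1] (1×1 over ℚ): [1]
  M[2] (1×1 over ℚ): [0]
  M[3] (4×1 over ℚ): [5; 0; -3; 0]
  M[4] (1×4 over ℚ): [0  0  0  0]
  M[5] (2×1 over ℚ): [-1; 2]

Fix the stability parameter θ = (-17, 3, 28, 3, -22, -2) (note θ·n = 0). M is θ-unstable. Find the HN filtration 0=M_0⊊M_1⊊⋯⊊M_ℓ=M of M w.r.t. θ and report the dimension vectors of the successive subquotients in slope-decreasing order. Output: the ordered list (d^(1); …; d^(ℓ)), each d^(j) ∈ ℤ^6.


Barcode: M ≅ I[1,2], I[3,4], I[4,4]^3, I[5,6], I[6,6]. HN layers by μ_θ (5 steps, strictly decreasing):
  μ^(1)=31/2; μ^(2)=3; μ^(3)=-2; μ^(4)=-17; μ^(5)=-22

((0, 0, 1, 1, 0, 0); (0, 1, 0, 3, 0, 0); (0, 0, 0, 0, 0, 2); (1, 0, 0, 0, 0, 0); (0, 0, 0, 0, 1, 0))


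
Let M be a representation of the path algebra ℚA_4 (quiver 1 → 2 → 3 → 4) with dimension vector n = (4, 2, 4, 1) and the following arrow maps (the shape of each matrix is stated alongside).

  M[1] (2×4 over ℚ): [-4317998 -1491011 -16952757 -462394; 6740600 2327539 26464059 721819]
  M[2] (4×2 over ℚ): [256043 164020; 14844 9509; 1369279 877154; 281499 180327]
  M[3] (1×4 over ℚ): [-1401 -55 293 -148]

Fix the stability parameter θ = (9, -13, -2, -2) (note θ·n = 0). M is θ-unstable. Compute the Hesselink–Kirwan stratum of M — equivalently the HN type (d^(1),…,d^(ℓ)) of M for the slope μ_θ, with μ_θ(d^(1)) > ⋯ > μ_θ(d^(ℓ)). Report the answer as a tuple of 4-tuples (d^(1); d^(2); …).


Barcode: M ≅ I[1,1]^2, I[1,3], I[1,4], I[3,3]^2. HN layers by μ_θ (2 steps, strictly decreasing):
  μ^(1)=9; μ^(2)=-2

((2, 0, 0, 0); (2, 2, 4, 1))


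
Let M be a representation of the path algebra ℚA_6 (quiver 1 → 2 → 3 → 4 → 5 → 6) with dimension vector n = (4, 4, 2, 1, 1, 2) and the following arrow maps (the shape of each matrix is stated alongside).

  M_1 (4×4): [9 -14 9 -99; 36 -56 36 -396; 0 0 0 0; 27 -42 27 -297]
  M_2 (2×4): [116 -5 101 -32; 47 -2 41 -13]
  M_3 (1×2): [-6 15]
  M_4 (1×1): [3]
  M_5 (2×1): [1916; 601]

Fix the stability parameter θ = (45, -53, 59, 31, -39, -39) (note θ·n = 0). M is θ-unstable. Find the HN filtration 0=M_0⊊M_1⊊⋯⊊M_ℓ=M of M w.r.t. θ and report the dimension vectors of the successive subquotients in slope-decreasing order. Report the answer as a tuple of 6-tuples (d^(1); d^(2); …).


Barcode: M ≅ I[1,1]^3, I[1,2], I[2,2], I[2,3], I[2,6], I[6,6]. HN layers by μ_θ (6 steps, strictly decreasing):
  μ^(1)=59; μ^(2)=45; μ^(3)=3; μ^(4)=-4; μ^(5)=-39; μ^(6)=-53

((0, 0, 1, 0, 0, 0); (3, 0, 0, 0, 0, 0); (0, 0, 1, 1, 1, 1); (1, 1, 0, 0, 0, 0); (0, 0, 0, 0, 0, 1); (0, 3, 0, 0, 0, 0))


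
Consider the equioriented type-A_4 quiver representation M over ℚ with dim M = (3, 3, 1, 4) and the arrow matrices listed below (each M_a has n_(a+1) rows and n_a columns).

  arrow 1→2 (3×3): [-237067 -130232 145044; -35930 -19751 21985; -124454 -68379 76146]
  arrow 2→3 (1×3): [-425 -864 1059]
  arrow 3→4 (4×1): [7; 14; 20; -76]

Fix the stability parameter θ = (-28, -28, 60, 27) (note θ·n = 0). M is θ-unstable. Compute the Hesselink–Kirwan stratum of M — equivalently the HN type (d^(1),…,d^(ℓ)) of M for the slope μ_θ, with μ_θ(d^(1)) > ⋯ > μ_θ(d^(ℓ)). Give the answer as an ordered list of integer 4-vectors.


Interval decomposition of M: I[1,2]^2, I[1,4], I[4,4]^3.
HN type (ℓ=3): μ^(1)=87/2; μ^(2)=27; μ^(3)=-28

((0, 0, 1, 1); (0, 0, 0, 3); (3, 3, 0, 0))


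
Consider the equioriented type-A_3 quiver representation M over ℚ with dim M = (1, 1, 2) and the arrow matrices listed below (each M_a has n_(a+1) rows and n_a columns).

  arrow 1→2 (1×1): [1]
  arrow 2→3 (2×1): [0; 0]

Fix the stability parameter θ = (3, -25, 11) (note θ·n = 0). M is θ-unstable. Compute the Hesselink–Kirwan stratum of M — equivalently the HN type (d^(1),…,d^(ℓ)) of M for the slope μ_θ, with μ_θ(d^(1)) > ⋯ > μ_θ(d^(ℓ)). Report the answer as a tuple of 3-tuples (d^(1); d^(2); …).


Barcode: M ≅ I[1,2], I[3,3]^2. HN layers by μ_θ (2 steps, strictly decreasing):
  μ^(1)=11; μ^(2)=-11

((0, 0, 2); (1, 1, 0))


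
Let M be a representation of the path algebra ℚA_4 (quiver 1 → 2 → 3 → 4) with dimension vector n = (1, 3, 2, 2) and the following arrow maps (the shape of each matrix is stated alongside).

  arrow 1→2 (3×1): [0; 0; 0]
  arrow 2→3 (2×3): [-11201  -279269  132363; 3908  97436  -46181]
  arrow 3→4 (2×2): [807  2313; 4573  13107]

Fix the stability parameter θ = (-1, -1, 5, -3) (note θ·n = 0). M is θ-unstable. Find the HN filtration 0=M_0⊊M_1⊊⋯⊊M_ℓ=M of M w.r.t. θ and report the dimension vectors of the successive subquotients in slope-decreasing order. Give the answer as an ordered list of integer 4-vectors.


Via rank(M_{q-1}∘⋯∘M_p): M ≅ I[1,1], I[2,2], I[2,3], I[2,4], I[4,4].
μ_θ-semistable layers: μ^(1)=5; μ^(2)=1; μ^(3)=-1; μ^(4)=-3

((0, 0, 1, 0); (0, 0, 1, 1); (1, 3, 0, 0); (0, 0, 0, 1))


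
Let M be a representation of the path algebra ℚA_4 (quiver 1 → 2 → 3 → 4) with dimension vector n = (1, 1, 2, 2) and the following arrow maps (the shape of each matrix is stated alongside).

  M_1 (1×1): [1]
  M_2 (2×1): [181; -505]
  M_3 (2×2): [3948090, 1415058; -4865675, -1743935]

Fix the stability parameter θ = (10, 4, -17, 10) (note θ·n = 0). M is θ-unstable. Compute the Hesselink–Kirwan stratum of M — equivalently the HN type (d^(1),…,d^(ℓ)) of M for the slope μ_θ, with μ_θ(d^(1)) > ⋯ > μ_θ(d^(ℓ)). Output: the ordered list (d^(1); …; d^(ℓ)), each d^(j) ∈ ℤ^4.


Barcode: M ≅ I[1,3], I[3,4], I[4,4]. HN layers by μ_θ (3 steps, strictly decreasing):
  μ^(1)=10; μ^(2)=-1; μ^(3)=-17

((0, 0, 0, 2); (1, 1, 1, 0); (0, 0, 1, 0))


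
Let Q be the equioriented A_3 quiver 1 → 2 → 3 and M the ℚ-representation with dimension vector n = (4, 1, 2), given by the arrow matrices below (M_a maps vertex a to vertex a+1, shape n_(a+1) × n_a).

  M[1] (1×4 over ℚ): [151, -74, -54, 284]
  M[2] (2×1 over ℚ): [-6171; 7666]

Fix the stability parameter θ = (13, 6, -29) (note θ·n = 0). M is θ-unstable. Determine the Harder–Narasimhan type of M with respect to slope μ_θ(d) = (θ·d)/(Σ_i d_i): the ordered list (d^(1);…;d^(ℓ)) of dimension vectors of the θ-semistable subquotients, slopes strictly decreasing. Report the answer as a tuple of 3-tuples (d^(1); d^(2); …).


Via rank(M_{q-1}∘⋯∘M_p): M ≅ I[1,1]^3, I[1,3], I[3,3].
μ_θ-semistable layers: μ^(1)=13; μ^(2)=-10/3; μ^(3)=-29

((3, 0, 0); (1, 1, 1); (0, 0, 1))


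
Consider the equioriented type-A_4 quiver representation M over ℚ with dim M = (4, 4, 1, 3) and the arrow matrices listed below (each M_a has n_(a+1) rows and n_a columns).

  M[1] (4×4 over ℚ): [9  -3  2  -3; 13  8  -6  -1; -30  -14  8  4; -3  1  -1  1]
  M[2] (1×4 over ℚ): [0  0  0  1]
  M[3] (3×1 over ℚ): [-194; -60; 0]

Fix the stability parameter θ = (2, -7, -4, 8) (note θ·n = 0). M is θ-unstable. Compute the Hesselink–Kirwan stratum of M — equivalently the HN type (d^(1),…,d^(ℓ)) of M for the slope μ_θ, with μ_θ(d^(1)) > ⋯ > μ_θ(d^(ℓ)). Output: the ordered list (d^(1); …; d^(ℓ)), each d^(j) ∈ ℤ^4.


Via rank(M_{q-1}∘⋯∘M_p): M ≅ I[1,2]^3, I[1,4], I[4,4]^2.
μ_θ-semistable layers: μ^(1)=8; μ^(2)=-5/2; μ^(3)=-3

((0, 0, 0, 3); (3, 3, 0, 0); (1, 1, 1, 0))


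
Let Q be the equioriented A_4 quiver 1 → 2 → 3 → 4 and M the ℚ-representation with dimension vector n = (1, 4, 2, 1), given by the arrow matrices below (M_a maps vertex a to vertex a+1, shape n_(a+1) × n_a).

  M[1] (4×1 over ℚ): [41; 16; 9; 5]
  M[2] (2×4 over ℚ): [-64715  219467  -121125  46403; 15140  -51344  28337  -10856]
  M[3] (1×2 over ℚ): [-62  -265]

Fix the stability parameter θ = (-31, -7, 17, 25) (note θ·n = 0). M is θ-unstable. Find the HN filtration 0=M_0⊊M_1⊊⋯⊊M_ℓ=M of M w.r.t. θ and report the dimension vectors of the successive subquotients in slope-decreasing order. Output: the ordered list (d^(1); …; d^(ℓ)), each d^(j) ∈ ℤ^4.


Barcode: M ≅ I[1,4], I[2,2]^2, I[2,3]. HN layers by μ_θ (4 steps, strictly decreasing):
  μ^(1)=25; μ^(2)=17; μ^(3)=-7; μ^(4)=-31

((0, 0, 0, 1); (0, 0, 2, 0); (0, 4, 0, 0); (1, 0, 0, 0))


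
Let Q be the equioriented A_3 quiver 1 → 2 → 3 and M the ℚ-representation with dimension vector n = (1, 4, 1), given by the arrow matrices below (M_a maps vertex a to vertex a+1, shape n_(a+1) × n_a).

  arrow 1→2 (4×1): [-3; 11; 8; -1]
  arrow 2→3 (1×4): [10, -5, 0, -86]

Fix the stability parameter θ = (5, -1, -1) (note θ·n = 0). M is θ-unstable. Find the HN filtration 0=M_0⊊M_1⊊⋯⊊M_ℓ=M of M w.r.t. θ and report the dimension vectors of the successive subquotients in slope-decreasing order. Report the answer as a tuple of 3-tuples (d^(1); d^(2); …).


Via rank(M_{q-1}∘⋯∘M_p): M ≅ I[1,3], I[2,2]^3.
μ_θ-semistable layers: μ^(1)=1; μ^(2)=-1

((1, 1, 1); (0, 3, 0))


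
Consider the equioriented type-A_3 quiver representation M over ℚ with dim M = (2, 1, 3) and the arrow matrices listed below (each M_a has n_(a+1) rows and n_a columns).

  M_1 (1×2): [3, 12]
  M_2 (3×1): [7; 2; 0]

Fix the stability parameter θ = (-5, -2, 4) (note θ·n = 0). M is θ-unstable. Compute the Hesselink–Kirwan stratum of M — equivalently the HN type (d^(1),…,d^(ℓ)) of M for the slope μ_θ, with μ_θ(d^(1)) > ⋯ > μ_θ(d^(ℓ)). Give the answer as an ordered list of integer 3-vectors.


Interval decomposition of M: I[1,1], I[1,3], I[3,3]^2.
HN type (ℓ=3): μ^(1)=4; μ^(2)=-2; μ^(3)=-5

((0, 0, 3); (0, 1, 0); (2, 0, 0))


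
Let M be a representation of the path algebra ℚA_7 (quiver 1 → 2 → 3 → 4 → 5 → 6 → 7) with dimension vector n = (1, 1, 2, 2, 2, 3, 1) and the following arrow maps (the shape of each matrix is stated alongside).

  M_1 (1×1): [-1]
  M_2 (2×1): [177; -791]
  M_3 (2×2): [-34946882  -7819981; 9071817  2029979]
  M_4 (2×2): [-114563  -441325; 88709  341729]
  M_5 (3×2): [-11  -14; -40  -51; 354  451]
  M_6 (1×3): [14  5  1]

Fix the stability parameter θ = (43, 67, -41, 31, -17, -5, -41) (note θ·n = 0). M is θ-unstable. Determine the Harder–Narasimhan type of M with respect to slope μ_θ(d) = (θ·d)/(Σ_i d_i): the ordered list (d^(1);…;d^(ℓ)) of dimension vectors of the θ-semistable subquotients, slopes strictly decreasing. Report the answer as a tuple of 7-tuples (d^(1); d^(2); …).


Via rank(M_{q-1}∘⋯∘M_p): M ≅ I[1,6], I[3,6], I[6,7].
μ_θ-semistable layers: μ^(1)=13; μ^(2)=3; μ^(3)=-23; μ^(4)=-41

((1, 1, 1, 1, 1, 1, 0); (0, 0, 0, 1, 1, 1, 0); (0, 0, 0, 0, 0, 1, 1); (0, 0, 1, 0, 0, 0, 0))


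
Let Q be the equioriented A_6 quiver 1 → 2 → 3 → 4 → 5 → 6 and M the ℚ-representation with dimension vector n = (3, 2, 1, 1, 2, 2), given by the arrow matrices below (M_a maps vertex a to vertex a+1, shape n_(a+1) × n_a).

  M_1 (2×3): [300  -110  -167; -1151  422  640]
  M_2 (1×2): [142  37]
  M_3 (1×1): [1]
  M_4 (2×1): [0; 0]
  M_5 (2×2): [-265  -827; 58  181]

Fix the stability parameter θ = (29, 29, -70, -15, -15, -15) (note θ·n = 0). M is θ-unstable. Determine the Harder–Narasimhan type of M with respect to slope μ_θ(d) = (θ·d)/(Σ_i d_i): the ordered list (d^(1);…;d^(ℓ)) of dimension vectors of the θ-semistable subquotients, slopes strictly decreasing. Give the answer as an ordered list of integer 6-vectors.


Interval decomposition of M: I[1,1], I[1,2], I[1,4], I[5,6]^2.
HN type (ℓ=3): μ^(1)=29; μ^(2)=-27/4; μ^(3)=-15

((2, 1, 0, 0, 0, 0); (1, 1, 1, 1, 0, 0); (0, 0, 0, 0, 2, 2))


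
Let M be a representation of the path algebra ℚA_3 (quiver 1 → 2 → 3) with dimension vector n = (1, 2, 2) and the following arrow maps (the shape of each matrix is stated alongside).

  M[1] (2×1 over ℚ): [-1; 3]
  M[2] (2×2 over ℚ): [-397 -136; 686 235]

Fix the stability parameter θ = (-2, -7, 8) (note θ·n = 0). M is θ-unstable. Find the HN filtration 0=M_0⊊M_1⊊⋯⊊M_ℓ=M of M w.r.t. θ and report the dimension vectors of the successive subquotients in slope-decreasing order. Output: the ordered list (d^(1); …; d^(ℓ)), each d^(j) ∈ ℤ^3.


Via rank(M_{q-1}∘⋯∘M_p): M ≅ I[1,3], I[2,3].
μ_θ-semistable layers: μ^(1)=8; μ^(2)=-9/2; μ^(3)=-7

((0, 0, 2); (1, 1, 0); (0, 1, 0))


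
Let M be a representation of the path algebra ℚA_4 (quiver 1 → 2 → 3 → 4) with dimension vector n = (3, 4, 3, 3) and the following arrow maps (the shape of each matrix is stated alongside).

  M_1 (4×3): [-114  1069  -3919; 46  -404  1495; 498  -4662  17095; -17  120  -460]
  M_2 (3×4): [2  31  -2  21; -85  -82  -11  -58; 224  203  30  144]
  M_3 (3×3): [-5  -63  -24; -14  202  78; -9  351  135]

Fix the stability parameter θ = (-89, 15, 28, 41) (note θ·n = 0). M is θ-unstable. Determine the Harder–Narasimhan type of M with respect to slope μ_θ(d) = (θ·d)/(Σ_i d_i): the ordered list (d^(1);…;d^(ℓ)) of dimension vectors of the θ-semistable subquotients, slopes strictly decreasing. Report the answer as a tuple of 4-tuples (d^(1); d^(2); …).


Interval decomposition of M: I[1,3], I[1,4]^2, I[2,2], I[4,4].
HN type (ℓ=4): μ^(1)=41; μ^(2)=28; μ^(3)=15; μ^(4)=-89

((0, 0, 0, 3); (0, 0, 3, 0); (0, 4, 0, 0); (3, 0, 0, 0))


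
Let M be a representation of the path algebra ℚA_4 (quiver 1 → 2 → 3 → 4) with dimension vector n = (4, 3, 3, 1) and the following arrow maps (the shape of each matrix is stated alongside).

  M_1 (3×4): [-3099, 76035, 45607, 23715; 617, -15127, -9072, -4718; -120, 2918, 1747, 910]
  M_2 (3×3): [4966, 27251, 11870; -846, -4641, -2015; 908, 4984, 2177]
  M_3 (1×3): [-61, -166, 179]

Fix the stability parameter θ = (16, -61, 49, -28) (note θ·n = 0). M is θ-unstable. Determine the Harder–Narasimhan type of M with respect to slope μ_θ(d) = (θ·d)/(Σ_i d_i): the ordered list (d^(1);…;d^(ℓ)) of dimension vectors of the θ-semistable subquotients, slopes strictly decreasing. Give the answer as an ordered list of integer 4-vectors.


Barcode: M ≅ I[1,1], I[1,2], I[1,3], I[1,4], I[3,3]. HN layers by μ_θ (4 steps, strictly decreasing):
  μ^(1)=49; μ^(2)=16; μ^(3)=21/2; μ^(4)=-45/2

((0, 0, 2, 0); (1, 0, 0, 0); (0, 0, 1, 1); (3, 3, 0, 0))


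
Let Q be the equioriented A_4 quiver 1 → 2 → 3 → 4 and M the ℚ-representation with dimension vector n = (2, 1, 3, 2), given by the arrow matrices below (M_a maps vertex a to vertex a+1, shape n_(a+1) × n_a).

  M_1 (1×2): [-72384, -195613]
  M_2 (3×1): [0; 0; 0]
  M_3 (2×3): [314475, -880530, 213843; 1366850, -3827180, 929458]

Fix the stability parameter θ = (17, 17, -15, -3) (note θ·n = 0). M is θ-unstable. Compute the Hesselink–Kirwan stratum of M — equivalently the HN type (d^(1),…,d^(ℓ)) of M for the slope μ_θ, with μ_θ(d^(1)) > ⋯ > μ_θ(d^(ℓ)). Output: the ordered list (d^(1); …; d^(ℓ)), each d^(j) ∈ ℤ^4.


Barcode: M ≅ I[1,1], I[1,2], I[3,3]^2, I[3,4], I[4,4]. HN layers by μ_θ (3 steps, strictly decreasing):
  μ^(1)=17; μ^(2)=-3; μ^(3)=-15

((2, 1, 0, 0); (0, 0, 0, 2); (0, 0, 3, 0))


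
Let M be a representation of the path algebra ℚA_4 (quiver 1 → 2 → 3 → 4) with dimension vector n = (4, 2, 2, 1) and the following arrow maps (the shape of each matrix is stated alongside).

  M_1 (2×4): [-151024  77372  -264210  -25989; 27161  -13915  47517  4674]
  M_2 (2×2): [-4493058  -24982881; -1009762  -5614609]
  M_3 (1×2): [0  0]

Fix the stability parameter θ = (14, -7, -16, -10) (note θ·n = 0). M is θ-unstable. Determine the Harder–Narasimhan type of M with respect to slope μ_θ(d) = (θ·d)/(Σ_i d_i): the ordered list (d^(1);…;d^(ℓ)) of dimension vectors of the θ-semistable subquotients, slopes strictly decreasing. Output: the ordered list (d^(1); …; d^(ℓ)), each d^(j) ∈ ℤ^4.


Interval decomposition of M: I[1,1]^2, I[1,2], I[1,3], I[3,3], I[4,4].
HN type (ℓ=5): μ^(1)=14; μ^(2)=7/2; μ^(3)=-3; μ^(4)=-10; μ^(5)=-16

((2, 0, 0, 0); (1, 1, 0, 0); (1, 1, 1, 0); (0, 0, 0, 1); (0, 0, 1, 0))


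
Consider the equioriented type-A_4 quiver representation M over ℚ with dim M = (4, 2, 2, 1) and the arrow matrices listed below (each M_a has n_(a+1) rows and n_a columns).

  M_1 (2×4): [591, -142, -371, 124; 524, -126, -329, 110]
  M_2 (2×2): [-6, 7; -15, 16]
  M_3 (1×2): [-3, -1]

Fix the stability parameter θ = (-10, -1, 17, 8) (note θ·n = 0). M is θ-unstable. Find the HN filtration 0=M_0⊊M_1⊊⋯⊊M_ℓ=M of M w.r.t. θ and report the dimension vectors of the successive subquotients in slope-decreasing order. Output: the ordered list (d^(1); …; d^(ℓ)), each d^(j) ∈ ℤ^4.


Interval decomposition of M: I[1,1]^2, I[1,3], I[1,4].
HN type (ℓ=4): μ^(1)=17; μ^(2)=25/2; μ^(3)=-1; μ^(4)=-10

((0, 0, 1, 0); (0, 0, 1, 1); (0, 2, 0, 0); (4, 0, 0, 0))


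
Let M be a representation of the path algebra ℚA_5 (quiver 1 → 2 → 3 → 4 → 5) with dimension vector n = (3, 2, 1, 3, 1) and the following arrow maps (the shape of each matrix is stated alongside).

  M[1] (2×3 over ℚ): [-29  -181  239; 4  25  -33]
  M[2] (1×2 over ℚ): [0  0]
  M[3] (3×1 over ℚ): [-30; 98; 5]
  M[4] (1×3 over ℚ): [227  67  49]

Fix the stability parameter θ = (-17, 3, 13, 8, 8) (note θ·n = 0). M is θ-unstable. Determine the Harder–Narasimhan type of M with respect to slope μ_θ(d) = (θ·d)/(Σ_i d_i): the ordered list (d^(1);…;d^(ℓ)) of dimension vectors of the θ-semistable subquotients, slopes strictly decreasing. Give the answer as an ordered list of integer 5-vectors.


Via rank(M_{q-1}∘⋯∘M_p): M ≅ I[1,1], I[1,2]^2, I[3,5], I[4,4]^2.
μ_θ-semistable layers: μ^(1)=29/3; μ^(2)=8; μ^(3)=3; μ^(4)=-17

((0, 0, 1, 1, 1); (0, 0, 0, 2, 0); (0, 2, 0, 0, 0); (3, 0, 0, 0, 0))


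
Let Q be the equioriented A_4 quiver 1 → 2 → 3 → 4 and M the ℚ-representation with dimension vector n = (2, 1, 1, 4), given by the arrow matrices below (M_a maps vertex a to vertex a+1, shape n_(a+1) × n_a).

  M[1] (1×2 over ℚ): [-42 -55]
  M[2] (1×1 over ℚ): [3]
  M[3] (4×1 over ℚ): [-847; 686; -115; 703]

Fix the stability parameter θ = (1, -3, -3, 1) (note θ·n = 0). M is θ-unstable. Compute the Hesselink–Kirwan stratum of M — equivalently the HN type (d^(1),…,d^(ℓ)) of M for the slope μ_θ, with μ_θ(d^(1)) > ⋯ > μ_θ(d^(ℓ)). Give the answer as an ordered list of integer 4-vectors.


Barcode: M ≅ I[1,1], I[1,4], I[4,4]^3. HN layers by μ_θ (2 steps, strictly decreasing):
  μ^(1)=1; μ^(2)=-5/3

((1, 0, 0, 4); (1, 1, 1, 0))


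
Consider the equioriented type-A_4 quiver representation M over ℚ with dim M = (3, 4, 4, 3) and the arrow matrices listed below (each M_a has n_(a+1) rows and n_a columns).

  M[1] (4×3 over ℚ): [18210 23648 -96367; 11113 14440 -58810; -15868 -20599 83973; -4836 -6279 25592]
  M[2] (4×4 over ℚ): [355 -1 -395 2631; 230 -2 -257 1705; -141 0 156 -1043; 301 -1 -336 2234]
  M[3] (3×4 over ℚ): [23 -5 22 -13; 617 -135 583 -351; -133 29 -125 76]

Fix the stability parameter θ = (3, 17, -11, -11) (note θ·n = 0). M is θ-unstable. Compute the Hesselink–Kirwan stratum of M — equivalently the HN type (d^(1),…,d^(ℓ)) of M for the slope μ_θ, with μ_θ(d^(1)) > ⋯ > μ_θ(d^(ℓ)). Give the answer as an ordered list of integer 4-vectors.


Via rank(M_{q-1}∘⋯∘M_p): M ≅ I[1,3], I[1,4]^2, I[2,2], I[3,4].
μ_θ-semistable layers: μ^(1)=17; μ^(2)=3; μ^(3)=-1/2; μ^(4)=-11

((0, 1, 0, 0); (1, 1, 1, 0); (2, 2, 2, 2); (0, 0, 1, 1))


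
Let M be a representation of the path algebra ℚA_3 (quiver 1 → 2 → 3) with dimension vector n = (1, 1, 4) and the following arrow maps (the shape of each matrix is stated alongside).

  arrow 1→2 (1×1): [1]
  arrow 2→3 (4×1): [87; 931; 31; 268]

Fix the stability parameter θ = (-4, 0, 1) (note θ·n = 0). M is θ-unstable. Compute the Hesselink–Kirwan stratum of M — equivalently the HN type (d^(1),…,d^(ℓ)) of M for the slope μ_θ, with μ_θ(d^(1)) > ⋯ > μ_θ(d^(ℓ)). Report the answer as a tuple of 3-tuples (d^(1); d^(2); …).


Via rank(M_{q-1}∘⋯∘M_p): M ≅ I[1,3], I[3,3]^3.
μ_θ-semistable layers: μ^(1)=1; μ^(2)=0; μ^(3)=-4

((0, 0, 4); (0, 1, 0); (1, 0, 0))


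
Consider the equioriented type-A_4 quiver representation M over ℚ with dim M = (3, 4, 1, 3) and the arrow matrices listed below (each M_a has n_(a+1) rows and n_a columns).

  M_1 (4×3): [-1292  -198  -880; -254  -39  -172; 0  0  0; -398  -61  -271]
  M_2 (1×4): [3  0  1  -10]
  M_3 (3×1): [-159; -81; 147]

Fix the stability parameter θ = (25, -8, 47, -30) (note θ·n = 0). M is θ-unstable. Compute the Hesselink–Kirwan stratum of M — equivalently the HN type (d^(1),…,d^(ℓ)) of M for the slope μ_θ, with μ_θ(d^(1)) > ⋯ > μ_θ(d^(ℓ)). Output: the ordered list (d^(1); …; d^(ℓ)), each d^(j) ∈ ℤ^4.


Interval decomposition of M: I[1,1], I[1,2], I[1,4], I[2,2]^2, I[4,4]^2.
HN type (ℓ=4): μ^(1)=25; μ^(2)=17/2; μ^(3)=-8; μ^(4)=-30

((1, 0, 0, 0); (2, 2, 1, 1); (0, 2, 0, 0); (0, 0, 0, 2))


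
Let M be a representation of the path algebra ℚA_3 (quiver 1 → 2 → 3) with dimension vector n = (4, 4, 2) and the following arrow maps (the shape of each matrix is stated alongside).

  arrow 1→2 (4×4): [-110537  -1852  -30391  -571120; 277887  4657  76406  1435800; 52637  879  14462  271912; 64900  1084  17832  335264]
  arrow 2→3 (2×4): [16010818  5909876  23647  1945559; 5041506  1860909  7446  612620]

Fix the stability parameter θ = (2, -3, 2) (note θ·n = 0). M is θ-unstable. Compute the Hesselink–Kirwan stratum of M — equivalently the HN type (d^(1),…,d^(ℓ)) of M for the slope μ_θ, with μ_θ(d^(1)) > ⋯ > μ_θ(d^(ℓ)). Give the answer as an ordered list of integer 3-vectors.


Interval decomposition of M: I[1,1]^2, I[1,3]^2, I[2,2]^2.
HN type (ℓ=3): μ^(1)=2; μ^(2)=-1/2; μ^(3)=-3

((2, 0, 2); (2, 2, 0); (0, 2, 0))


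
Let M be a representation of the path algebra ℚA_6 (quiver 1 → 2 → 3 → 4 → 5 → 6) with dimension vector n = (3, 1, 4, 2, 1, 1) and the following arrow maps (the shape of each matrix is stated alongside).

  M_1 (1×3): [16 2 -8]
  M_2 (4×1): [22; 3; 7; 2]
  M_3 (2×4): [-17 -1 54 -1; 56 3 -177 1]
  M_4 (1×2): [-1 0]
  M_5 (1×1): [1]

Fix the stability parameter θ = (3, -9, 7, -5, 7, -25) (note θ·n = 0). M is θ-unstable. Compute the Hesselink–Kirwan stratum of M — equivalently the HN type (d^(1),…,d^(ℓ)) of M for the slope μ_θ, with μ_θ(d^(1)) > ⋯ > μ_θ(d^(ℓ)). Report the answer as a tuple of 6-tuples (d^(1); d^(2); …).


Interval decomposition of M: I[1,1]^2, I[1,6], I[3,3]^2, I[3,4].
HN type (ℓ=4): μ^(1)=7; μ^(2)=3; μ^(3)=1; μ^(4)=-11/3

((0, 0, 2, 0, 0, 0); (2, 0, 0, 0, 0, 0); (0, 0, 1, 1, 0, 0); (1, 1, 1, 1, 1, 1))


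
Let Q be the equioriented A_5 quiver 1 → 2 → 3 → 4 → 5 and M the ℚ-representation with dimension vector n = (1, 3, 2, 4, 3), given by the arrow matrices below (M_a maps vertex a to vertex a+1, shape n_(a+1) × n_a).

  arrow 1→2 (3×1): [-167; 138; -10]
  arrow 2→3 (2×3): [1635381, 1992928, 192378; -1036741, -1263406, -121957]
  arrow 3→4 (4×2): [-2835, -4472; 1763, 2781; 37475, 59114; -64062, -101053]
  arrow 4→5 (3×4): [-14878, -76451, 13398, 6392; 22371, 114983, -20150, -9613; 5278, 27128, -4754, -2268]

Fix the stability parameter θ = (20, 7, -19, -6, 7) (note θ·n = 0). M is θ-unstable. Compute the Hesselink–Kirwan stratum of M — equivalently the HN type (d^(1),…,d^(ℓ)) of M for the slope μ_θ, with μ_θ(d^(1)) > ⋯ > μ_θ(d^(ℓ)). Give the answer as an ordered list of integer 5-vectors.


Interval decomposition of M: I[1,4], I[2,2], I[2,5], I[4,5]^2.
HN type (ℓ=3): μ^(1)=7; μ^(2)=1/2; μ^(3)=-6

((0, 1, 0, 0, 3); (1, 1, 1, 1, 0); (0, 1, 1, 3, 0))


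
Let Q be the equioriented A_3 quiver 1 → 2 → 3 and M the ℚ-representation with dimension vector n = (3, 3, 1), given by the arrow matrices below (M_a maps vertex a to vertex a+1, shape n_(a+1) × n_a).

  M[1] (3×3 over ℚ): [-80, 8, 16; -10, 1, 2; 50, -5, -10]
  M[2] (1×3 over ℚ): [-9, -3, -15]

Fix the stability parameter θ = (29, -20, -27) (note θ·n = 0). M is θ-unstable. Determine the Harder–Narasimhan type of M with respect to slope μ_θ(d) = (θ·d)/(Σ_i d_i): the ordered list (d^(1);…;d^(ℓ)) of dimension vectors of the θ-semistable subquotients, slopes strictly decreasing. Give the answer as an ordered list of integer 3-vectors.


Via rank(M_{q-1}∘⋯∘M_p): M ≅ I[1,1]^2, I[1,2], I[2,2], I[2,3].
μ_θ-semistable layers: μ^(1)=29; μ^(2)=9/2; μ^(3)=-20; μ^(4)=-47/2

((2, 0, 0); (1, 1, 0); (0, 1, 0); (0, 1, 1))


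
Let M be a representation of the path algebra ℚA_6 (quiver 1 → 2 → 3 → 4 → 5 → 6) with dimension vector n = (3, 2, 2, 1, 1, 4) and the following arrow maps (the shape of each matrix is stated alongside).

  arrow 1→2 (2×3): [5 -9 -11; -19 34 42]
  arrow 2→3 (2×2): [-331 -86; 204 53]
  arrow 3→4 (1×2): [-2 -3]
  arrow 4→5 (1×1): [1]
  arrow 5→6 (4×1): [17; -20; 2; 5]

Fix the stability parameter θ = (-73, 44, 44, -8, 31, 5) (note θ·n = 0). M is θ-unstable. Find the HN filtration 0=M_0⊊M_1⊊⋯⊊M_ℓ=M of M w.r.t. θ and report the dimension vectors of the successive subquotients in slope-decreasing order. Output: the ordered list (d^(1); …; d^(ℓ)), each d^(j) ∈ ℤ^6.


Via rank(M_{q-1}∘⋯∘M_p): M ≅ I[1,1], I[1,3], I[1,6], I[6,6]^3.
μ_θ-semistable layers: μ^(1)=44; μ^(2)=116/5; μ^(3)=5; μ^(4)=-73

((0, 1, 1, 0, 0, 0); (0, 1, 1, 1, 1, 1); (0, 0, 0, 0, 0, 3); (3, 0, 0, 0, 0, 0))


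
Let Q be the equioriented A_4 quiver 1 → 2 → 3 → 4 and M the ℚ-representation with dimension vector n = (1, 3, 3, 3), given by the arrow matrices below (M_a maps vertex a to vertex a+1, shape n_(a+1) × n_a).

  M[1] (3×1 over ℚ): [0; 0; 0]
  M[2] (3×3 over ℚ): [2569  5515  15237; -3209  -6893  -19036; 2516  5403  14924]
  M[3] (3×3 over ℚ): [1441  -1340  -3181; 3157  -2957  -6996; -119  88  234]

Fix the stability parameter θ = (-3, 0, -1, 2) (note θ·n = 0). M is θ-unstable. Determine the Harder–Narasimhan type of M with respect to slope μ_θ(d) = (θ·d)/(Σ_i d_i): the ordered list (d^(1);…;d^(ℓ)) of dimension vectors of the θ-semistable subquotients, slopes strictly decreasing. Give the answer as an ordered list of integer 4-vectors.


Interval decomposition of M: I[1,1], I[2,4]^3.
HN type (ℓ=3): μ^(1)=2; μ^(2)=-1/2; μ^(3)=-3

((0, 0, 0, 3); (0, 3, 3, 0); (1, 0, 0, 0))


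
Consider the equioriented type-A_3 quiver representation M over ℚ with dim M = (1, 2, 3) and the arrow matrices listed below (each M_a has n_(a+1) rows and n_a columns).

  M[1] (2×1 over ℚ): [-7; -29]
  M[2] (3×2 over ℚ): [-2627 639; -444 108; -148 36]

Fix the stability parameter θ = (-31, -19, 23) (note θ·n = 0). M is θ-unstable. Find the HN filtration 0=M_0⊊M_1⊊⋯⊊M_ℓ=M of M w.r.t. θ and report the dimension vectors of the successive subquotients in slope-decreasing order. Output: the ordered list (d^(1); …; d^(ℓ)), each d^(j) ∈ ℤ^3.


Barcode: M ≅ I[1,3], I[2,2], I[3,3]^2. HN layers by μ_θ (3 steps, strictly decreasing):
  μ^(1)=23; μ^(2)=-19; μ^(3)=-31

((0, 0, 3); (0, 2, 0); (1, 0, 0))


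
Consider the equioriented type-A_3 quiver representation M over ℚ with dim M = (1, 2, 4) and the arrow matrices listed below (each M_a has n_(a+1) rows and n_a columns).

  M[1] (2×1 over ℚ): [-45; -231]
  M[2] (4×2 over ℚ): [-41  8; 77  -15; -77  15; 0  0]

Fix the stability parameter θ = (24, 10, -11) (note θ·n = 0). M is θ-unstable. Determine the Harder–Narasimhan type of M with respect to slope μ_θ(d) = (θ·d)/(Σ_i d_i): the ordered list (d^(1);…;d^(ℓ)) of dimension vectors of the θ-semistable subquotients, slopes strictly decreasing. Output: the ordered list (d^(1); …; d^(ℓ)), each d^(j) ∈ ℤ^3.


Via rank(M_{q-1}∘⋯∘M_p): M ≅ I[1,3], I[2,3], I[3,3]^2.
μ_θ-semistable layers: μ^(1)=23/3; μ^(2)=-1/2; μ^(3)=-11

((1, 1, 1); (0, 1, 1); (0, 0, 2))


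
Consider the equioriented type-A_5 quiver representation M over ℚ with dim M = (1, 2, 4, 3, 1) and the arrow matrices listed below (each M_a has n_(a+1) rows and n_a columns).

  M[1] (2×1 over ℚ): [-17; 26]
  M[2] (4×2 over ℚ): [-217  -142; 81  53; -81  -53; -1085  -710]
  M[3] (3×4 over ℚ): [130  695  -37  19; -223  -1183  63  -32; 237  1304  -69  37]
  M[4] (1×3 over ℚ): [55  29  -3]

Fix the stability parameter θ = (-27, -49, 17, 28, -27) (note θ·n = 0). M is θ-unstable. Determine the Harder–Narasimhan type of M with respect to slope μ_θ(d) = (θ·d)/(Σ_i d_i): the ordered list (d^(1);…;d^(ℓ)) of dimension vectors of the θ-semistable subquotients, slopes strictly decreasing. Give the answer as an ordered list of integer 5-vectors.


Via rank(M_{q-1}∘⋯∘M_p): M ≅ I[1,5], I[2,4], I[3,3], I[3,4].
μ_θ-semistable layers: μ^(1)=28; μ^(2)=17; μ^(3)=6; μ^(4)=-38; μ^(5)=-49

((0, 0, 0, 2, 0); (0, 0, 3, 0, 0); (0, 0, 1, 1, 1); (1, 1, 0, 0, 0); (0, 1, 0, 0, 0))


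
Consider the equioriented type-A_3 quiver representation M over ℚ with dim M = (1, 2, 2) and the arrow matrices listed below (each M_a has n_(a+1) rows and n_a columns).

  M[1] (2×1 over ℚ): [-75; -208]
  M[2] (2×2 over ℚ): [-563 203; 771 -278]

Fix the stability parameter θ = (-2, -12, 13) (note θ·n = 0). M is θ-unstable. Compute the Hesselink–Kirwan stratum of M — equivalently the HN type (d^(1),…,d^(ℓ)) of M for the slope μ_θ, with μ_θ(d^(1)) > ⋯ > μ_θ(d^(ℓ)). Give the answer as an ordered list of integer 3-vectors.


Interval decomposition of M: I[1,3], I[2,3].
HN type (ℓ=3): μ^(1)=13; μ^(2)=-7; μ^(3)=-12

((0, 0, 2); (1, 1, 0); (0, 1, 0))


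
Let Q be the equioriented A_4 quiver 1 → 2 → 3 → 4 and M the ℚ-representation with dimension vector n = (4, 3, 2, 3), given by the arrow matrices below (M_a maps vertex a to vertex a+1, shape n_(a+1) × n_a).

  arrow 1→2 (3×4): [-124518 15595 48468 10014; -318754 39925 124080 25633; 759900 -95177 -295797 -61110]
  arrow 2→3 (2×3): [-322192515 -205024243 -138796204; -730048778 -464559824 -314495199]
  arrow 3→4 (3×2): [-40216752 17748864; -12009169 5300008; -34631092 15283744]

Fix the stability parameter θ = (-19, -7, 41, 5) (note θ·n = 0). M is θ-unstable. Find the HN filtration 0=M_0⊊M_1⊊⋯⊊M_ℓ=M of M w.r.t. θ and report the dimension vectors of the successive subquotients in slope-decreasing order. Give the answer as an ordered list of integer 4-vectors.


Barcode: M ≅ I[1,1], I[1,2], I[1,3], I[1,4], I[4,4]^2. HN layers by μ_θ (5 steps, strictly decreasing):
  μ^(1)=41; μ^(2)=23; μ^(3)=5; μ^(4)=-7; μ^(5)=-19

((0, 0, 1, 0); (0, 0, 1, 1); (0, 0, 0, 2); (0, 3, 0, 0); (4, 0, 0, 0))


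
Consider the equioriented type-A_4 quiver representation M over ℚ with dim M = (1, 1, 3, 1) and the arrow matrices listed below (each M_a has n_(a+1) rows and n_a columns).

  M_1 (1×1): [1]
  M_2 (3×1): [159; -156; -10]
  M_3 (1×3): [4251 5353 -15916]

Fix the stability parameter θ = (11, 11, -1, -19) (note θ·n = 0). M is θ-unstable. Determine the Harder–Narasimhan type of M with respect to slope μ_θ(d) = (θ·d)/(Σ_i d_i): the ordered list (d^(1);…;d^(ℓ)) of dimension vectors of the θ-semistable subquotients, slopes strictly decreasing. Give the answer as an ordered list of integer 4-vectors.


Interval decomposition of M: I[1,4], I[3,3]^2.
HN type (ℓ=2): μ^(1)=1/2; μ^(2)=-1

((1, 1, 1, 1); (0, 0, 2, 0))


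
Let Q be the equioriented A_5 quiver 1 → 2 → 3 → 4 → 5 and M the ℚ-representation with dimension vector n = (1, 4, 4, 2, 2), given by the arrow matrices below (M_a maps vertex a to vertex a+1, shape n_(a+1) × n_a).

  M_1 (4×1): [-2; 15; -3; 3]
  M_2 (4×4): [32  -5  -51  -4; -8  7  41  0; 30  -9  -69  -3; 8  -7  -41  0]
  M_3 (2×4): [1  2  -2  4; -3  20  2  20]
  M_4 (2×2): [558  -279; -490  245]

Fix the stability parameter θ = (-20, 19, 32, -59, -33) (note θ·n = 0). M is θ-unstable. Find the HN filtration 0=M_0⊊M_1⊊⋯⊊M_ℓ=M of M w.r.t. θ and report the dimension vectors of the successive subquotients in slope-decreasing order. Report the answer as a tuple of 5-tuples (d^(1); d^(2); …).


Barcode: M ≅ I[1,3], I[2,2]^2, I[2,5], I[3,3], I[3,4], I[5,5]. HN layers by μ_θ (6 steps, strictly decreasing):
  μ^(1)=32; μ^(2)=19; μ^(3)=-41/4; μ^(4)=-27/2; μ^(5)=-20; μ^(6)=-33

((0, 0, 2, 0, 0); (0, 3, 0, 0, 0); (0, 1, 1, 1, 1); (0, 0, 1, 1, 0); (1, 0, 0, 0, 0); (0, 0, 0, 0, 1))


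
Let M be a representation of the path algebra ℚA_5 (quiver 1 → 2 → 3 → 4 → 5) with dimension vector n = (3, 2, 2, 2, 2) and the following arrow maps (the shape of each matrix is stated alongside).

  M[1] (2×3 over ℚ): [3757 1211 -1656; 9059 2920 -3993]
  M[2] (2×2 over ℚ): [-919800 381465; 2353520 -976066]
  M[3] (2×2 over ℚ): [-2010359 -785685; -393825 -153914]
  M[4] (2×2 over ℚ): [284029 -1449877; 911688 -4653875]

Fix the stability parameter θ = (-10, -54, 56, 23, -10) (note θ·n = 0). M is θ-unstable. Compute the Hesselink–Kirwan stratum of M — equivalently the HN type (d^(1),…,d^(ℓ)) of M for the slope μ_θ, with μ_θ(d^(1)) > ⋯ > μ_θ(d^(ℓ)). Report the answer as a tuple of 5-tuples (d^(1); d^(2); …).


Interval decomposition of M: I[1,1], I[1,2], I[1,5], I[3,5].
HN type (ℓ=3): μ^(1)=23; μ^(2)=-10; μ^(3)=-32

((0, 0, 2, 2, 2); (1, 0, 0, 0, 0); (2, 2, 0, 0, 0))


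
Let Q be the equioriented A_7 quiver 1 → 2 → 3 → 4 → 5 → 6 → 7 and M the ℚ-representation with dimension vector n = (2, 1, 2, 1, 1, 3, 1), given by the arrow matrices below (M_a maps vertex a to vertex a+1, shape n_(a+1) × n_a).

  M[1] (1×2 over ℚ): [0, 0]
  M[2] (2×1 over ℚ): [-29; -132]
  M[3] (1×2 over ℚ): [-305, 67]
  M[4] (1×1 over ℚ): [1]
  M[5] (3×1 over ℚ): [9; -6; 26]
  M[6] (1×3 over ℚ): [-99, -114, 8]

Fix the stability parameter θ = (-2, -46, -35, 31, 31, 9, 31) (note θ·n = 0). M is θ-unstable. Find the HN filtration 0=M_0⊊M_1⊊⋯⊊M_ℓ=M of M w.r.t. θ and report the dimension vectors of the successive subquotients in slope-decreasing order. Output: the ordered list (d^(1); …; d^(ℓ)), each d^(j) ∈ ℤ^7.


Barcode: M ≅ I[1,1]^2, I[2,7], I[3,3], I[6,6]^2. HN layers by μ_θ (6 steps, strictly decreasing):
  μ^(1)=31; μ^(2)=71/3; μ^(3)=9; μ^(4)=-2; μ^(5)=-35; μ^(6)=-46

((0, 0, 0, 0, 0, 0, 1); (0, 0, 0, 1, 1, 1, 0); (0, 0, 0, 0, 0, 2, 0); (2, 0, 0, 0, 0, 0, 0); (0, 0, 2, 0, 0, 0, 0); (0, 1, 0, 0, 0, 0, 0))


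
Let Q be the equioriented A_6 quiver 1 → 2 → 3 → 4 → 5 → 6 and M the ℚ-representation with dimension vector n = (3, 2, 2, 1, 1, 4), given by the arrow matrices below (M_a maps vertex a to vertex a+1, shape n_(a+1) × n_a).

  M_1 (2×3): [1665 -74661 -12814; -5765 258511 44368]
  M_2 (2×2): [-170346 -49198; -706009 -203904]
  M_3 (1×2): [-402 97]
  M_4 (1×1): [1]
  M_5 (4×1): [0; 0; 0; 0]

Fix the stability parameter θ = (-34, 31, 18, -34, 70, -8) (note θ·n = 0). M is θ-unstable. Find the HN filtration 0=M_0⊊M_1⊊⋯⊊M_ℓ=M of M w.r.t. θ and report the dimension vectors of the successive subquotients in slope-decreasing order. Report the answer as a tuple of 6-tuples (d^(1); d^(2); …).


Via rank(M_{q-1}∘⋯∘M_p): M ≅ I[1,1], I[1,3], I[1,5], I[6,6]^4.
μ_θ-semistable layers: μ^(1)=70; μ^(2)=49/2; μ^(3)=5; μ^(4)=-8; μ^(5)=-34

((0, 0, 0, 0, 1, 0); (0, 1, 1, 0, 0, 0); (0, 1, 1, 1, 0, 0); (0, 0, 0, 0, 0, 4); (3, 0, 0, 0, 0, 0))


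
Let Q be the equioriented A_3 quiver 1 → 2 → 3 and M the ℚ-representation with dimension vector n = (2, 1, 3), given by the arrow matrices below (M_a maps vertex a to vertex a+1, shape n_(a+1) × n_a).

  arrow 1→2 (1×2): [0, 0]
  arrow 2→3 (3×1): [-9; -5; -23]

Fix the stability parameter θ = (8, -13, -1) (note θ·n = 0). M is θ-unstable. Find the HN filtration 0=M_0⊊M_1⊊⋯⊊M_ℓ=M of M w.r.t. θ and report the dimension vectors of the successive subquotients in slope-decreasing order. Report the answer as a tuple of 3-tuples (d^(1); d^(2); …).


Barcode: M ≅ I[1,1]^2, I[2,3], I[3,3]^2. HN layers by μ_θ (3 steps, strictly decreasing):
  μ^(1)=8; μ^(2)=-1; μ^(3)=-13

((2, 0, 0); (0, 0, 3); (0, 1, 0))


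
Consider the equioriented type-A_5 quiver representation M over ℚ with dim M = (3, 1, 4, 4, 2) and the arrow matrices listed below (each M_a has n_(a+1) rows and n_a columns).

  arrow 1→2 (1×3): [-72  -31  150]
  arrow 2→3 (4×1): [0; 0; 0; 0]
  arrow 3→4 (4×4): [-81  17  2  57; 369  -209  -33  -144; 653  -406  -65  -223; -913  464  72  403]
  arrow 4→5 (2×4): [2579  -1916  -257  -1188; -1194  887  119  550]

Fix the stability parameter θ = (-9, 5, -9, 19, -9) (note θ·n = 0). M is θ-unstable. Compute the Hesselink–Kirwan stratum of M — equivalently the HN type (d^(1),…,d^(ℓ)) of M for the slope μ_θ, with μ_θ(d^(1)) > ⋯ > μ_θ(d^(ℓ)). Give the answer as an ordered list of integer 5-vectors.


Interval decomposition of M: I[1,1]^2, I[1,2], I[3,4]^2, I[3,5]^2.
HN type (ℓ=3): μ^(1)=19; μ^(2)=5; μ^(3)=-9

((0, 0, 0, 2, 0); (0, 1, 0, 2, 2); (3, 0, 4, 0, 0))
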